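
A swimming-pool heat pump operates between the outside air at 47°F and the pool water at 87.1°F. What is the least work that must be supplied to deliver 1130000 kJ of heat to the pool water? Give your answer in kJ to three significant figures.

In absolute terms T_C = 281.48 K and T_H = 303.76 K, so ΔT = 22.28 K.
The reversible limit is COP_HP = T_H/ΔT = 13.64, so W_min = Q_H/COP = Q_H·ΔT/T_H.
W_min = 1130000 × 22.28/303.76 = 82870 kJ.

82900 kJ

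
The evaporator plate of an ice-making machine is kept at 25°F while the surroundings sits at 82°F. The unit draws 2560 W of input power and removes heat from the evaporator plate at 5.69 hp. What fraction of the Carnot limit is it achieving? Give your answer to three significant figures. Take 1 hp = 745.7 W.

Converting, Q̇_C = 5.690 hp = 4243 W, so COP_actual = Q̇_C/Ẇ = 4243/2560 = 1.657.
In absolute terms T_C = 269.26 K and T_H = 300.93 K, so ΔT = 31.67 K.
COP_Carnot = T_C/ΔT = 269.26/31.67 = 8.503.
η_II = COP_actual/COP_Carnot = 1.657/8.503 = 0.1949.

0.195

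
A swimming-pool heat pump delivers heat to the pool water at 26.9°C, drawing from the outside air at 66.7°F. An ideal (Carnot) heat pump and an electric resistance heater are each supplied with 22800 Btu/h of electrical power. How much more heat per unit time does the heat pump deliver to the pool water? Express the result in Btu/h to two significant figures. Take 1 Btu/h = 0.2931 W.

870000 Btu/h

In absolute terms T_C = 292.43 K and T_H = 300.05 K, so ΔT = 7.622 K.
COP_Carnot = T_H/ΔT = 300.05/7.622 = 39.37.
The heat pump delivers Q̇_H = COP × Ẇ = 897500 Btu/h; the resistance heater delivers Ẇ = 22800 Btu/h.
Extra = (COP − 1)·Ẇ = 874700 Btu/h.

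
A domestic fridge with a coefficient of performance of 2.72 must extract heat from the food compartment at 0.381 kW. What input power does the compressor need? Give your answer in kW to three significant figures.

Ẇ = Q̇_C/COP = 0.3810/2.72 = 0.1401 kW.

0.140 kW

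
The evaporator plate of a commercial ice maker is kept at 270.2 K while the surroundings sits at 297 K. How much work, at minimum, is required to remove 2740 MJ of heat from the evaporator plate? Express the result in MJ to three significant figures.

272 MJ

The reservoir spacing is ΔT = 297 − 270.2 = 26.80 K.
The reversible limit is COP_R = T_C/ΔT = 10.08, so W_min = Q_C/COP = Q_C·ΔT/T_C.
W_min = 2740 × 26.80/270.20 = 271.8 MJ.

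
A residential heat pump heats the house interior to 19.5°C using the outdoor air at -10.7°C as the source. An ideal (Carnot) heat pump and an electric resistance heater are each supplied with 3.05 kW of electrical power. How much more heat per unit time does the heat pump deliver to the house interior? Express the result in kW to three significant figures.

26.5 kW

In absolute terms T_C = 262.45 K and T_H = 292.65 K, so ΔT = 30.20 K.
COP_Carnot = T_H/ΔT = 292.65/30.20 = 9.690.
The heat pump delivers Q̇_H = COP × Ẇ = 29.56 kW; the resistance heater delivers Ẇ = 3.050 kW.
Extra = (COP − 1)·Ẇ = 26.51 kW.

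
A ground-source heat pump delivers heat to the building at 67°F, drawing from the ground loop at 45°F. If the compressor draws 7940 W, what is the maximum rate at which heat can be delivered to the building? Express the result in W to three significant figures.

In absolute terms T_C = 280.37 K and T_H = 292.59 K, so ΔT = 12.22 K.
COP_Carnot = T_H/ΔT = 292.59/12.22 = 23.94.
Q̇_max = COP_Carnot × Ẇ = 23.94 × 7940 W = 190100 W.

190000 W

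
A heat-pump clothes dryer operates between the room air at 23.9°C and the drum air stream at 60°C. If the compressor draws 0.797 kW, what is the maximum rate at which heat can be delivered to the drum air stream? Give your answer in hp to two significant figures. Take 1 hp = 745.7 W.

9.9 hp

In absolute terms T_C = 297.05 K and T_H = 333.15 K, so ΔT = 36.10 K.
COP_Carnot = T_H/ΔT = 333.15/36.10 = 9.229.
Q̇_max = COP_Carnot × Ẇ = 9.229 × 0.7970 kW = 7.355 kW = 9.863 hp.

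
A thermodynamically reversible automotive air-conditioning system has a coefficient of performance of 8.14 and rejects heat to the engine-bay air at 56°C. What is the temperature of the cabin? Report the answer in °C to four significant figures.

For a Carnot refrigerator COP_R = T_C/(T_H − T_C), so T_C = COP·T_H/(1 + COP).
With T_H = 329.15 K, T_C = 8.14 × 329.15/9.140 = 293.14 K.
Converting, 293.14 K = 19.99°C.

19.99 °C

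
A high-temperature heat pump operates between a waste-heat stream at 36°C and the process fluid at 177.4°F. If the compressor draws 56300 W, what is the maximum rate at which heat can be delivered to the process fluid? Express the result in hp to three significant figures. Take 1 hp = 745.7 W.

In absolute terms T_C = 309.15 K and T_H = 353.93 K, so ΔT = 44.78 K.
COP_Carnot = T_H/ΔT = 353.93/44.78 = 7.904.
Q̇_max = COP_Carnot × Ẇ = 7.904 × 56300 W = 445000 W = 596.8 hp.

597 hp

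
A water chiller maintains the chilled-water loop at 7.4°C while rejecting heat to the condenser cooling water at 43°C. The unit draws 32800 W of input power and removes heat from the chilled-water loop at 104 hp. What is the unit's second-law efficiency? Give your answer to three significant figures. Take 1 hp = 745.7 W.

Converting, Q̇_C = 104.0 hp = 77550 W, so COP_actual = Q̇_C/Ẇ = 77550/32800 = 2.364.
In absolute terms T_C = 280.55 K and T_H = 316.15 K, so ΔT = 35.60 K.
COP_Carnot = T_C/ΔT = 280.55/35.60 = 7.881.
η_II = COP_actual/COP_Carnot = 2.364/7.881 = 0.3000.

0.300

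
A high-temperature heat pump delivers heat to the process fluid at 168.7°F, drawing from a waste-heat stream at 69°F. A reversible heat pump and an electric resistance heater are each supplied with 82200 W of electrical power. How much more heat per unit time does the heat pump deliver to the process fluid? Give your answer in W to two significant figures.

In absolute terms T_C = 293.71 K and T_H = 349.09 K, so ΔT = 55.39 K.
COP_Carnot = T_H/ΔT = 349.09/55.39 = 6.303.
The heat pump delivers Q̇_H = COP × Ẇ = 518100 W; the resistance heater delivers Ẇ = 82200 W.
Extra = (COP − 1)·Ẇ = 435900 W.

440000 W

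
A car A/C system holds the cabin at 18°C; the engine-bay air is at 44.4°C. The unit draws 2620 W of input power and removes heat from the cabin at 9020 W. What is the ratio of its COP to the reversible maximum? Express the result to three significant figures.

0.312

COP_actual = Q̇_C/Ẇ = 9020/2620 = 3.443.
In absolute terms T_C = 291.15 K and T_H = 317.55 K, so ΔT = 26.40 K.
COP_Carnot = T_C/ΔT = 291.15/26.40 = 11.03.
η_II = COP_actual/COP_Carnot = 3.443/11.03 = 0.3122.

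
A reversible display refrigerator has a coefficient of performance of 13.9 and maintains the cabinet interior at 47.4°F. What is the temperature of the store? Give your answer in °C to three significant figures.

28.8 °C

COP_R = T_C/(T_H − T_C) gives T_H − T_C = T_C/COP.
With T_C = 281.71 K, T_H = 281.71 × (1 + 1/13.9) = 301.97 K.
Converting, 301.97 K = 28.82°C.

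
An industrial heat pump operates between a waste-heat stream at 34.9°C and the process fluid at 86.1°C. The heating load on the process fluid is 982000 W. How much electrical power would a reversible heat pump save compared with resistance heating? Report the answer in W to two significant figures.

In absolute terms T_C = 308.05 K and T_H = 359.25 K, so ΔT = 51.20 K.
COP_Carnot = T_H/ΔT = 359.25/51.20 = 7.017.
Resistance heating needs Ẇ_res = Q̇_H = 982000 W; the reversible heat pump needs only Ẇ_hp = Q̇_H/COP = 140000 W.
Saving = 982000 − 140000 = 842000 W.

840000 W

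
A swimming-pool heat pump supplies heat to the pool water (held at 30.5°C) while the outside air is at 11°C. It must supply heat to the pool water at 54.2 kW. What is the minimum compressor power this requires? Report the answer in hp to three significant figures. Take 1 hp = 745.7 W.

In absolute terms T_C = 284.15 K and T_H = 303.65 K, so ΔT = 19.50 K.
COP_Carnot = T_H/ΔT = 303.65/19.50 = 15.57.
Ẇ_min = Q̇/COP_Carnot = 54.20/15.57 = 3.481 kW = 4.668 hp.

4.67 hp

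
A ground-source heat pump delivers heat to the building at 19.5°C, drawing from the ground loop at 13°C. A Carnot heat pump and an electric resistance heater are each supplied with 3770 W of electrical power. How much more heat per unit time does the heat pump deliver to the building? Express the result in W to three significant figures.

In absolute terms T_C = 286.15 K and T_H = 292.65 K, so ΔT = 6.500 K.
COP_Carnot = T_H/ΔT = 292.65/6.500 = 45.02.
The heat pump delivers Q̇_H = COP × Ẇ = 169700 W; the resistance heater delivers Ẇ = 3770 W.
Extra = (COP − 1)·Ẇ = 166000 W.

166000 W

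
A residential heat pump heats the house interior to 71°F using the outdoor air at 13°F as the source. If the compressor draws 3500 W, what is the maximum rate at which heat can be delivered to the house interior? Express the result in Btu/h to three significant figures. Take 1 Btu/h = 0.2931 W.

In absolute terms T_C = 262.59 K and T_H = 294.82 K, so ΔT = 32.22 K.
COP_Carnot = T_H/ΔT = 294.82/32.22 = 9.149.
Q̇_max = COP_Carnot × Ẇ = 9.149 × 3500 W = 32020 W = 109300 Btu/h.

109000 Btu/h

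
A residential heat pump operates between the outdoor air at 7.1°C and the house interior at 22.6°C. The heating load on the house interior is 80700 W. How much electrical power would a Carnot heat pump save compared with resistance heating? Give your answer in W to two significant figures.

In absolute terms T_C = 280.25 K and T_H = 295.75 K, so ΔT = 15.50 K.
COP_Carnot = T_H/ΔT = 295.75/15.50 = 19.08.
Resistance heating needs Ẇ_res = Q̇_H = 80700 W; the reversible heat pump needs only Ẇ_hp = Q̇_H/COP = 4229 W.
Saving = 80700 − 4229 = 76470 W.

76000 W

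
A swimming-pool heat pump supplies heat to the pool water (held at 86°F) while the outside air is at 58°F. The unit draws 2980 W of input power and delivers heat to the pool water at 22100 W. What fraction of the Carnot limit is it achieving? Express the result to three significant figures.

COP_actual = Q̇_H/Ẇ = 22100/2980 = 7.416.
In absolute terms T_C = 287.59 K and T_H = 303.15 K, so ΔT = 15.56 K.
COP_Carnot = T_H/ΔT = 303.15/15.56 = 19.49.
η_II = COP_actual/COP_Carnot = 7.416/19.49 = 0.3805.

0.381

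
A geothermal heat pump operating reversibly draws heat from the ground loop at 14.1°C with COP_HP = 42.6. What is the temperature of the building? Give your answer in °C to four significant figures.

COP_HP = T_H/(T_H − T_C) rearranges to T_H = COP·T_C/(COP − 1).
With T_C = 287.25 K, T_H = 42.6 × 287.25/41.60 = 294.16 K.
Converting, 294.16 K = 21.01°C.

21.01 °C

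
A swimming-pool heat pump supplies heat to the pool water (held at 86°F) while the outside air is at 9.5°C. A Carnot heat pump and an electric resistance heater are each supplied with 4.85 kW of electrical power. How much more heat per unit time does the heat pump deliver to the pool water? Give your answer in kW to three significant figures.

In absolute terms T_C = 282.65 K and T_H = 303.15 K, so ΔT = 20.50 K.
COP_Carnot = T_H/ΔT = 303.15/20.50 = 14.79.
The heat pump delivers Q̇_H = COP × Ẇ = 71.72 kW; the resistance heater delivers Ẇ = 4.850 kW.
Extra = (COP − 1)·Ẇ = 66.87 kW.

66.9 kW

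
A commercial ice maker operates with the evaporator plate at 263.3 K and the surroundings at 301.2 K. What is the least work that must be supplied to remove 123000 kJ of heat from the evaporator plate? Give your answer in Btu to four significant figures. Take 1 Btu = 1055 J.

16780 Btu

The reservoir spacing is ΔT = 301.2 − 263.3 = 37.90 K.
The reversible limit is COP_R = T_C/ΔT = 6.947, so W_min = Q_C/COP = Q_C·ΔT/T_C.
W_min = 123000 × 37.90/263.30 = 17700 kJ = 16780 Btu.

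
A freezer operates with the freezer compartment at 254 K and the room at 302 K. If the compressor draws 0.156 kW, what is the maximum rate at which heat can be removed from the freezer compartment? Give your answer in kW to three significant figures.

0.826 kW

The reservoir spacing is ΔT = 302 − 254 = 48.00 K.
COP_Carnot = T_C/ΔT = 254.00/48.00 = 5.292.
Q̇_max = COP_Carnot × Ẇ = 5.292 × 0.1560 kW = 0.8255 kW.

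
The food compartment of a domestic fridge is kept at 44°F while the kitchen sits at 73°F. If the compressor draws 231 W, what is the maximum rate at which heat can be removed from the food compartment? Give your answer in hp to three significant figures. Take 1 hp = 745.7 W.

5.38 hp

In absolute terms T_C = 279.82 K and T_H = 295.93 K, so ΔT = 16.11 K.
COP_Carnot = T_C/ΔT = 279.82/16.11 = 17.37.
Q̇_max = COP_Carnot × Ẇ = 17.37 × 231.0 W = 4012 W = 5.380 hp.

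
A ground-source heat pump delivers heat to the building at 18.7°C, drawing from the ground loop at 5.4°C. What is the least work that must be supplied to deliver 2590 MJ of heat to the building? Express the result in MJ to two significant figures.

120 MJ

In absolute terms T_C = 278.55 K and T_H = 291.85 K, so ΔT = 13.30 K.
The reversible limit is COP_HP = T_H/ΔT = 21.94, so W_min = Q_H/COP = Q_H·ΔT/T_H.
W_min = 2590 × 13.30/291.85 = 118.0 MJ.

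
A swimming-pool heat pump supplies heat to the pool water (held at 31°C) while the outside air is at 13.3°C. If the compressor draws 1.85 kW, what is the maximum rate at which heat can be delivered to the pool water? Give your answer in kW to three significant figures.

31.8 kW

In absolute terms T_C = 286.45 K and T_H = 304.15 K, so ΔT = 17.70 K.
COP_Carnot = T_H/ΔT = 304.15/17.70 = 17.18.
Q̇_max = COP_Carnot × Ẇ = 17.18 × 1.850 kW = 31.79 kW.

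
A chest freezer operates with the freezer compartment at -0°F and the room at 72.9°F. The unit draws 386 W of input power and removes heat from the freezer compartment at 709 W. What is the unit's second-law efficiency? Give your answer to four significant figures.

COP_actual = Q̇_C/Ẇ = 709.0/386.0 = 1.837.
In absolute terms T_C = 255.37 K and T_H = 295.87 K, so ΔT = 40.50 K.
COP_Carnot = T_C/ΔT = 255.37/40.50 = 6.305.
η_II = COP_actual/COP_Carnot = 1.837/6.305 = 0.2913.

0.2913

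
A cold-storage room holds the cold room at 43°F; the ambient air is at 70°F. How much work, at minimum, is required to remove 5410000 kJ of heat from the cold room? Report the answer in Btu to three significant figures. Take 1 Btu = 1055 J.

275000 Btu

In absolute terms T_C = 279.26 K and T_H = 294.26 K, so ΔT = 15.00 K.
The reversible limit is COP_R = T_C/ΔT = 18.62, so W_min = Q_C/COP = Q_C·ΔT/T_C.
W_min = 5410000 × 15.00/279.26 = 290600 kJ = 275400 Btu.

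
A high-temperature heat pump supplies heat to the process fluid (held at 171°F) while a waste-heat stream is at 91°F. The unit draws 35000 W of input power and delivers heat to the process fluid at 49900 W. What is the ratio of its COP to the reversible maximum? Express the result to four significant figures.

0.1809

COP_actual = Q̇_H/Ẇ = 49900/35000 = 1.426.
In absolute terms T_C = 305.93 K and T_H = 350.37 K, so ΔT = 44.44 K.
COP_Carnot = T_H/ΔT = 350.37/44.44 = 7.883.
η_II = COP_actual/COP_Carnot = 1.426/7.883 = 0.1809.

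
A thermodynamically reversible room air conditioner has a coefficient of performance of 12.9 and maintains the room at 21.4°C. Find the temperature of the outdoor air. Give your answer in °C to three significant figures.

44.2 °C

COP_R = T_C/(T_H − T_C) gives T_H − T_C = T_C/COP.
With T_C = 294.55 K, T_H = 294.55 × (1 + 1/12.9) = 317.38 K.
Converting, 317.38 K = 44.23°C.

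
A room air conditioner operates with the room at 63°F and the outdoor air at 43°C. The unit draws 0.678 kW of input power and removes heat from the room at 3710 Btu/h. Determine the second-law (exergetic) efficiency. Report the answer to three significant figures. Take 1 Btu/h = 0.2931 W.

Converting, Q̇_C = 3710 Btu/h = 1.087 kW, so COP_actual = Q̇_C/Ẇ = 1.087/0.6780 = 1.604.
In absolute terms T_C = 290.37 K and T_H = 316.15 K, so ΔT = 25.78 K.
COP_Carnot = T_C/ΔT = 290.37/25.78 = 11.26.
η_II = COP_actual/COP_Carnot = 1.604/11.26 = 0.1424.

0.142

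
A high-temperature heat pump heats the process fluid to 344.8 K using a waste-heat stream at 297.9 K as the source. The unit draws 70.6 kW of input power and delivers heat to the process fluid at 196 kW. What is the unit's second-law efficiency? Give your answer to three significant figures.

COP_actual = Q̇_H/Ẇ = 196.0/70.60 = 2.776.
The reservoir spacing is ΔT = 344.8 − 297.9 = 46.90 K.
COP_Carnot = T_H/ΔT = 344.80/46.90 = 7.352.
η_II = COP_actual/COP_Carnot = 2.776/7.352 = 0.3776.

0.378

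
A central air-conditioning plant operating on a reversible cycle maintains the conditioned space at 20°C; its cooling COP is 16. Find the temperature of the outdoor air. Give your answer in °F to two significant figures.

COP_R = T_C/(T_H − T_C) gives T_H − T_C = T_C/COP.
With T_C = 293.15 K, T_H = 293.15 × (1 + 1/16) = 311.47 K.
Converting, 311.47 K = 100.98°F.

100 °F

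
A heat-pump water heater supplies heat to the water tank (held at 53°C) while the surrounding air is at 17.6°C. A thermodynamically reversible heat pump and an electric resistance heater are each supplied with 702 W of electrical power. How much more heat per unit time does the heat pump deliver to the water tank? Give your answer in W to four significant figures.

In absolute terms T_C = 290.75 K and T_H = 326.15 K, so ΔT = 35.40 K.
COP_Carnot = T_H/ΔT = 326.15/35.40 = 9.213.
The heat pump delivers Q̇_H = COP × Ẇ = 6468 W; the resistance heater delivers Ẇ = 702.0 W.
Extra = (COP − 1)·Ẇ = 5766 W.

5766 W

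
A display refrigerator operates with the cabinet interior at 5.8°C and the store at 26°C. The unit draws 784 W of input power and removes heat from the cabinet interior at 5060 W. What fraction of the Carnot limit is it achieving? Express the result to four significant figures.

COP_actual = Q̇_C/Ẇ = 5060/784.0 = 6.454.
In absolute terms T_C = 278.95 K and T_H = 299.15 K, so ΔT = 20.20 K.
COP_Carnot = T_C/ΔT = 278.95/20.20 = 13.81.
η_II = COP_actual/COP_Carnot = 6.454/13.81 = 0.4674.

0.4674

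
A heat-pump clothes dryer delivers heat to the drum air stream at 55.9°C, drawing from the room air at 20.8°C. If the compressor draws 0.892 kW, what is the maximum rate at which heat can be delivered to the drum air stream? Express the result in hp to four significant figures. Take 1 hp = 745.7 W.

11.21 hp

In absolute terms T_C = 293.95 K and T_H = 329.05 K, so ΔT = 35.10 K.
COP_Carnot = T_H/ΔT = 329.05/35.10 = 9.375.
Q̇_max = COP_Carnot × Ẇ = 9.375 × 0.8920 kW = 8.362 kW = 11.21 hp.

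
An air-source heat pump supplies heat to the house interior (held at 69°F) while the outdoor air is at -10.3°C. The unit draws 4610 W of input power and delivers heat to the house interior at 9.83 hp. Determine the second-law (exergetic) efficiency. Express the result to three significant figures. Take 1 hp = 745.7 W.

0.167

Converting, Q̇_H = 9.830 hp = 7330 W, so COP_actual = Q̇_H/Ẇ = 7330/4610 = 1.590.
In absolute terms T_C = 262.85 K and T_H = 293.71 K, so ΔT = 30.86 K.
COP_Carnot = T_H/ΔT = 293.71/30.86 = 9.519.
η_II = COP_actual/COP_Carnot = 1.590/9.519 = 0.1670.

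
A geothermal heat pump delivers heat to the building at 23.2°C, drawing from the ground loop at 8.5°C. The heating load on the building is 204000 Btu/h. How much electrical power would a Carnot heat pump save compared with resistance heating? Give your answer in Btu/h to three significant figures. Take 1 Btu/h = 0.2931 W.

194000 Btu/h

In absolute terms T_C = 281.65 K and T_H = 296.35 K, so ΔT = 14.70 K.
COP_Carnot = T_H/ΔT = 296.35/14.70 = 20.16.
Resistance heating needs Ẇ_res = Q̇_H = 204000 Btu/h; the reversible heat pump needs only Ẇ_hp = Q̇_H/COP = 10120 Btu/h.
Saving = 204000 − 10120 = 193900 Btu/h.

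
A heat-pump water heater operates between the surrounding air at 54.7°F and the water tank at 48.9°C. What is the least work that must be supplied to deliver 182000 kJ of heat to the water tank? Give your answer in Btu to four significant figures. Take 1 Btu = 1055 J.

In absolute terms T_C = 285.76 K and T_H = 322.05 K, so ΔT = 36.29 K.
The reversible limit is COP_HP = T_H/ΔT = 8.875, so W_min = Q_H/COP = Q_H·ΔT/T_H.
W_min = 182000 × 36.29/322.05 = 20510 kJ = 19440 Btu.

19440 Btu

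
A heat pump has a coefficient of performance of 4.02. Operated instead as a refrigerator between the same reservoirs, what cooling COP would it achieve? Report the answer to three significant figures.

3.02

Since Q_H = Q_C + W for any cycle, COP_R = Q_C/W = Q_H/W − 1.
COP_R = 4.02 − 1 = 3.02.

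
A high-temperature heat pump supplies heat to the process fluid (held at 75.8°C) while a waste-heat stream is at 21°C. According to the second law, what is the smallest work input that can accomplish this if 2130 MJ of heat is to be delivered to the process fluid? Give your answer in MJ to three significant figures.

In absolute terms T_C = 294.15 K and T_H = 348.95 K, so ΔT = 54.80 K.
The reversible limit is COP_HP = T_H/ΔT = 6.368, so W_min = Q_H/COP = Q_H·ΔT/T_H.
W_min = 2130 × 54.80/348.95 = 334.5 MJ.

335 MJ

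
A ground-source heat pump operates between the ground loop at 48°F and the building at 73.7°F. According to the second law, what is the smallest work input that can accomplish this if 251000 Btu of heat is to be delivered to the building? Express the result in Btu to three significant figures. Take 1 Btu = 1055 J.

12100 Btu

In absolute terms T_C = 282.04 K and T_H = 296.32 K, so ΔT = 14.28 K.
The reversible limit is COP_HP = T_H/ΔT = 20.75, so W_min = Q_H/COP = Q_H·ΔT/T_H.
W_min = 251000 × 14.28/296.32 = 12090 Btu.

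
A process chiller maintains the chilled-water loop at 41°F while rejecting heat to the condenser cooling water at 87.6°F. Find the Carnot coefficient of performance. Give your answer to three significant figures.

10.7

In absolute terms T_C = 278.15 K and T_H = 304.04 K, so ΔT = 25.89 K.
For a reversible cycle, COP_Carnot = T_C/ΔT = 278.15/25.89 = 10.74.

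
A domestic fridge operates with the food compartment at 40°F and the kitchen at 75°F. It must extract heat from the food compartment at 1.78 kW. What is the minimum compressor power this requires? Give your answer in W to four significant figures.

In absolute terms T_C = 277.59 K and T_H = 297.04 K, so ΔT = 19.44 K.
COP_Carnot = T_C/ΔT = 277.59/19.44 = 14.28.
Ẇ_min = Q̇/COP_Carnot = 1.780/14.28 = 0.1247 kW = 124.7 W.

124.7 W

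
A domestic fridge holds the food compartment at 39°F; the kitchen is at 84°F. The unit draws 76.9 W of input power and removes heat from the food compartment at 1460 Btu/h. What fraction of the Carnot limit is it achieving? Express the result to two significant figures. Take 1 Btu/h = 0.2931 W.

Converting, Q̇_C = 1460 Btu/h = 427.9 W, so COP_actual = Q̇_C/Ẇ = 427.9/76.90 = 5.565.
In absolute terms T_C = 277.04 K and T_H = 302.04 K, so ΔT = 25.00 K.
COP_Carnot = T_C/ΔT = 277.04/25.00 = 11.08.
η_II = COP_actual/COP_Carnot = 5.565/11.08 = 0.5022.

0.50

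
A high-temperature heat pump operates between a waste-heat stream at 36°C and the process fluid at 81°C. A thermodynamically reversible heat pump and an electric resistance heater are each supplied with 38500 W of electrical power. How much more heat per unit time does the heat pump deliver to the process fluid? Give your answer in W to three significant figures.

In absolute terms T_C = 309.15 K and T_H = 354.15 K, so ΔT = 45.00 K.
COP_Carnot = T_H/ΔT = 354.15/45.00 = 7.870.
The heat pump delivers Q̇_H = COP × Ẇ = 303000 W; the resistance heater delivers Ẇ = 38500 W.
Extra = (COP − 1)·Ẇ = 264500 W.

264000 W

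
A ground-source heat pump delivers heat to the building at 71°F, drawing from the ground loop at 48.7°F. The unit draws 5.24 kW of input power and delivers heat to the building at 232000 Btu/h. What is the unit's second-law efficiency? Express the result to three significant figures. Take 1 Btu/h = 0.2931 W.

0.545

Converting, Q̇_H = 232000 Btu/h = 68.00 kW, so COP_actual = Q̇_H/Ẇ = 68.00/5.240 = 12.98.
In absolute terms T_C = 282.43 K and T_H = 294.82 K, so ΔT = 12.39 K.
COP_Carnot = T_H/ΔT = 294.82/12.39 = 23.80.
η_II = COP_actual/COP_Carnot = 12.98/23.80 = 0.5453.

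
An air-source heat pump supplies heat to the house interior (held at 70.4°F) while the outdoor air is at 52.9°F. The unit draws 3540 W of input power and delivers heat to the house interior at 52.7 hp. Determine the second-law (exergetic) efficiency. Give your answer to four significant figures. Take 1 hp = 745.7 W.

Converting, Q̇_H = 52.70 hp = 39300 W, so COP_actual = Q̇_H/Ẇ = 39300/3540 = 11.10.
In absolute terms T_C = 284.76 K and T_H = 294.48 K, so ΔT = 9.722 K.
COP_Carnot = T_H/ΔT = 294.48/9.722 = 30.29.
η_II = COP_actual/COP_Carnot = 11.10/30.29 = 0.3665.

0.3665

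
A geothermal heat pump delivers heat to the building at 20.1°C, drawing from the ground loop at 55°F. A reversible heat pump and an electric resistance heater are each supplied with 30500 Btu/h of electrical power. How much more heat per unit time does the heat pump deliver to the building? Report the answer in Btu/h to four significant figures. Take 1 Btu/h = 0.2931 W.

1191000 Btu/h

In absolute terms T_C = 285.93 K and T_H = 293.25 K, so ΔT = 7.322 K.
COP_Carnot = T_H/ΔT = 293.25/7.322 = 40.05.
The heat pump delivers Q̇_H = COP × Ẇ = 1222000 Btu/h; the resistance heater delivers Ẇ = 30500 Btu/h.
Extra = (COP − 1)·Ẇ = 1191000 Btu/h.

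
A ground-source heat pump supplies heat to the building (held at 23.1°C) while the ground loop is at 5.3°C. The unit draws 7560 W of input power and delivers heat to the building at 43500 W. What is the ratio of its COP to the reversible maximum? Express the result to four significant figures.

0.3457

COP_actual = Q̇_H/Ẇ = 43500/7560 = 5.754.
In absolute terms T_C = 278.45 K and T_H = 296.25 K, so ΔT = 17.80 K.
COP_Carnot = T_H/ΔT = 296.25/17.80 = 16.64.
η_II = COP_actual/COP_Carnot = 5.754/16.64 = 0.3457.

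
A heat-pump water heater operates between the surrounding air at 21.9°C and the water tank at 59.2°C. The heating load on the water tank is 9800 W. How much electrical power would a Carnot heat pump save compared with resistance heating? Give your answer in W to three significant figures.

In absolute terms T_C = 295.05 K and T_H = 332.35 K, so ΔT = 37.30 K.
COP_Carnot = T_H/ΔT = 332.35/37.30 = 8.910.
Resistance heating needs Ẇ_res = Q̇_H = 9800 W; the reversible heat pump needs only Ẇ_hp = Q̇_H/COP = 1100 W.
Saving = 9800 − 1100 = 8700 W.

8700 W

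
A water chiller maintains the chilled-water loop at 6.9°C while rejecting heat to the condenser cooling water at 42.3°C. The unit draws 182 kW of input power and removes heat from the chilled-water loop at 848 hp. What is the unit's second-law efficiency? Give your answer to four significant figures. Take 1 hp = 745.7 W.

Converting, Q̇_C = 848.0 hp = 632.4 kW, so COP_actual = Q̇_C/Ẇ = 632.4/182.0 = 3.474.
In absolute terms T_C = 280.05 K and T_H = 315.45 K, so ΔT = 35.40 K.
COP_Carnot = T_C/ΔT = 280.05/35.40 = 7.911.
η_II = COP_actual/COP_Carnot = 3.474/7.911 = 0.4392.

0.4392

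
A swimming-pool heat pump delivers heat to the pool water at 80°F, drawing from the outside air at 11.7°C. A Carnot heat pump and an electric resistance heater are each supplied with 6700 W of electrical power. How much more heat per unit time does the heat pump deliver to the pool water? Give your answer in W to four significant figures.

127500 W

In absolute terms T_C = 284.85 K and T_H = 299.82 K, so ΔT = 14.97 K.
COP_Carnot = T_H/ΔT = 299.82/14.97 = 20.03.
The heat pump delivers Q̇_H = COP × Ẇ = 134200 W; the resistance heater delivers Ẇ = 6700 W.
Extra = (COP − 1)·Ẇ = 127500 W.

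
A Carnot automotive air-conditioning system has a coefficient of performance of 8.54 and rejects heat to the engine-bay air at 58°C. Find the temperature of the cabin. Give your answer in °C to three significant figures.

23.3 °C

For a Carnot refrigerator COP_R = T_C/(T_H − T_C), so T_C = COP·T_H/(1 + COP).
With T_H = 331.15 K, T_C = 8.54 × 331.15/9.540 = 296.44 K.
Converting, 296.44 K = 23.29°C.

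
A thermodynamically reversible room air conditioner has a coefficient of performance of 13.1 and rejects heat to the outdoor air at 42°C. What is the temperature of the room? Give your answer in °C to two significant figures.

20 °C

For a Carnot refrigerator COP_R = T_C/(T_H − T_C), so T_C = COP·T_H/(1 + COP).
With T_H = 315.15 K, T_C = 13.1 × 315.15/14.10 = 292.80 K.
Converting, 292.80 K = 19.65°C.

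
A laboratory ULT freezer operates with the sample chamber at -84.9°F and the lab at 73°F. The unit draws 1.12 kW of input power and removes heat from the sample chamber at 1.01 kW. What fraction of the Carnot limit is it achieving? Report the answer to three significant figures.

0.380

COP_actual = Q̇_C/Ẇ = 1.010/1.120 = 0.9018.
In absolute terms T_C = 208.21 K and T_H = 295.93 K, so ΔT = 87.72 K.
COP_Carnot = T_C/ΔT = 208.21/87.72 = 2.373.
η_II = COP_actual/COP_Carnot = 0.9018/2.373 = 0.3799.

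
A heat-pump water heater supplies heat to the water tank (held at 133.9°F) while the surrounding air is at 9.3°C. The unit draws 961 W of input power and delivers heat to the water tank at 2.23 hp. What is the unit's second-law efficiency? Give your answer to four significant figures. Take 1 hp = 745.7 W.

Converting, Q̇_H = 2.230 hp = 1663 W, so COP_actual = Q̇_H/Ẇ = 1663/961.0 = 1.730.
In absolute terms T_C = 282.45 K and T_H = 329.76 K, so ΔT = 47.31 K.
COP_Carnot = T_H/ΔT = 329.76/47.31 = 6.970.
η_II = COP_actual/COP_Carnot = 1.730/6.970 = 0.2483.

0.2483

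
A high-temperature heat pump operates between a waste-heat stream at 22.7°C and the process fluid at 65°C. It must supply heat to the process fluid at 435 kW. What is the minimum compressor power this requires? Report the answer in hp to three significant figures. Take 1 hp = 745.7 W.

73.0 hp

In absolute terms T_C = 295.85 K and T_H = 338.15 K, so ΔT = 42.30 K.
COP_Carnot = T_H/ΔT = 338.15/42.30 = 7.994.
Ẇ_min = Q̇/COP_Carnot = 435.0/7.994 = 54.42 kW = 72.97 hp.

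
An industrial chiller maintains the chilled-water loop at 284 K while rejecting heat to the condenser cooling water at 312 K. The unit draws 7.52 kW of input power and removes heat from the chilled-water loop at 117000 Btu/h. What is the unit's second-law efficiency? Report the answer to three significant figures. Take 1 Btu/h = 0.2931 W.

Converting, Q̇_C = 117000 Btu/h = 34.29 kW, so COP_actual = Q̇_C/Ẇ = 34.29/7.520 = 4.560.
The reservoir spacing is ΔT = 312 − 284 = 28.00 K.
COP_Carnot = T_C/ΔT = 284.00/28.00 = 10.14.
η_II = COP_actual/COP_Carnot = 4.560/10.14 = 0.4496.

0.450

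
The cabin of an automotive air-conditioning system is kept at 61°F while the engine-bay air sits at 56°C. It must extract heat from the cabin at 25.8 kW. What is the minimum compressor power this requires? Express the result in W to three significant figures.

In absolute terms T_C = 289.26 K and T_H = 329.15 K, so ΔT = 39.89 K.
COP_Carnot = T_C/ΔT = 289.26/39.89 = 7.252.
Ẇ_min = Q̇/COP_Carnot = 25.80/7.252 = 3.558 kW = 3558 W.

3560 W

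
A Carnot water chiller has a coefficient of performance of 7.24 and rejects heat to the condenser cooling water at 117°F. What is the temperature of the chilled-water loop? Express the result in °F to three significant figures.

For a Carnot refrigerator COP_R = T_C/(T_H − T_C), so T_C = COP·T_H/(1 + COP).
With T_H = 320.37 K, T_C = 7.24 × 320.37/8.240 = 281.49 K.
Converting, 281.49 K = 47.02°F.

47.0 °F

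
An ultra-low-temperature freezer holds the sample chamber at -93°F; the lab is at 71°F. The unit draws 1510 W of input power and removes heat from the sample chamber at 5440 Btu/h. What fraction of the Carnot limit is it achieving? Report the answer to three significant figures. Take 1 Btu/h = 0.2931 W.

Converting, Q̇_C = 5440 Btu/h = 1594 W, so COP_actual = Q̇_C/Ẇ = 1594/1510 = 1.056.
In absolute terms T_C = 203.71 K and T_H = 294.82 K, so ΔT = 91.11 K.
COP_Carnot = T_C/ΔT = 203.71/91.11 = 2.236.
η_II = COP_actual/COP_Carnot = 1.056/2.236 = 0.4723.

0.472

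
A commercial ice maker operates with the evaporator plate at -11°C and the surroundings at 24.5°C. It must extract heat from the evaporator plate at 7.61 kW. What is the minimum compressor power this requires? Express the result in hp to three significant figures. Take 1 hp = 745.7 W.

In absolute terms T_C = 262.15 K and T_H = 297.65 K, so ΔT = 35.50 K.
COP_Carnot = T_C/ΔT = 262.15/35.50 = 7.385.
Ẇ_min = Q̇/COP_Carnot = 7.610/7.385 = 1.031 kW = 1.382 hp.

1.38 hp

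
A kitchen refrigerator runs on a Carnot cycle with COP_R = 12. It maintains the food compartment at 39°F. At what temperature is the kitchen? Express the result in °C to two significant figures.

COP_R = T_C/(T_H − T_C) gives T_H − T_C = T_C/COP.
With T_C = 277.04 K, T_H = 277.04 × (1 + 1/12) = 300.13 K.
Converting, 300.13 K = 26.98°C.

27 °C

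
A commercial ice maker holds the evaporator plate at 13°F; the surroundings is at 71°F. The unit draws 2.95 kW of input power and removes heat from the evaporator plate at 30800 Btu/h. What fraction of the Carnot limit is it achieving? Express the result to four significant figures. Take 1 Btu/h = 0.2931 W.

0.3755

Converting, Q̇_C = 30800 Btu/h = 9.027 kW, so COP_actual = Q̇_C/Ẇ = 9.027/2.950 = 3.060.
In absolute terms T_C = 262.59 K and T_H = 294.82 K, so ΔT = 32.22 K.
COP_Carnot = T_C/ΔT = 262.59/32.22 = 8.149.
η_II = COP_actual/COP_Carnot = 3.060/8.149 = 0.3755.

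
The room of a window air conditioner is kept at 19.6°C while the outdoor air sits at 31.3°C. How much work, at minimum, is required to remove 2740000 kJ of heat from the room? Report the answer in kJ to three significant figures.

110000 kJ

In absolute terms T_C = 292.75 K and T_H = 304.45 K, so ΔT = 11.70 K.
The reversible limit is COP_R = T_C/ΔT = 25.02, so W_min = Q_C/COP = Q_C·ΔT/T_C.
W_min = 2740000 × 11.70/292.75 = 109500 kJ.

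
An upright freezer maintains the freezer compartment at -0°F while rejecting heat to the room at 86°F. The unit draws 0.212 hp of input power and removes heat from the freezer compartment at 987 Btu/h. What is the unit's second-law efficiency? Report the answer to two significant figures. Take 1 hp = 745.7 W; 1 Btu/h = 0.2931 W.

Converting, Q̇_C = 987.0 Btu/h = 0.3879 hp, so COP_actual = Q̇_C/Ẇ = 0.3879/0.2120 = 1.830.
In absolute terms T_C = 255.37 K and T_H = 303.15 K, so ΔT = 47.78 K.
COP_Carnot = T_C/ΔT = 255.37/47.78 = 5.345.
η_II = COP_actual/COP_Carnot = 1.830/5.345 = 0.3424.

0.34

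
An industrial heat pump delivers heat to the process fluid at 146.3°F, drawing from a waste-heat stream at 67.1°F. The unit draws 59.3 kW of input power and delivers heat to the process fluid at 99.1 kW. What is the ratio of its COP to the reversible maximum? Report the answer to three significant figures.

COP_actual = Q̇_H/Ẇ = 99.10/59.30 = 1.671.
In absolute terms T_C = 292.65 K and T_H = 336.65 K, so ΔT = 44.00 K.
COP_Carnot = T_H/ΔT = 336.65/44.00 = 7.651.
η_II = COP_actual/COP_Carnot = 1.671/7.651 = 0.2184.

0.218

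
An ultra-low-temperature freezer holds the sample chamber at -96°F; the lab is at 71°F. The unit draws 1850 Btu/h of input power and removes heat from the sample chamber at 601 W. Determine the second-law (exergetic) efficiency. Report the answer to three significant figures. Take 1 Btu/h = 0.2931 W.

Converting, Q̇_C = 601.0 W = 2050 Btu/h, so COP_actual = Q̇_C/Ẇ = 2050/1850 = 1.108.
In absolute terms T_C = 202.04 K and T_H = 294.82 K, so ΔT = 92.78 K.
COP_Carnot = T_C/ΔT = 202.04/92.78 = 2.178.
η_II = COP_actual/COP_Carnot = 1.108/2.178 = 0.5090.

0.509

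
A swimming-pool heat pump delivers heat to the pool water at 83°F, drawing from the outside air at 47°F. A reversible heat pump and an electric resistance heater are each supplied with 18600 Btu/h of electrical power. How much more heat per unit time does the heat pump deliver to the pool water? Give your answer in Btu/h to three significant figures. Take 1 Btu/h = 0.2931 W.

In absolute terms T_C = 281.48 K and T_H = 301.48 K, so ΔT = 20.00 K.
COP_Carnot = T_H/ΔT = 301.48/20.00 = 15.07.
The heat pump delivers Q̇_H = COP × Ẇ = 280400 Btu/h; the resistance heater delivers Ẇ = 18600 Btu/h.
Extra = (COP − 1)·Ẇ = 261800 Btu/h.

262000 Btu/h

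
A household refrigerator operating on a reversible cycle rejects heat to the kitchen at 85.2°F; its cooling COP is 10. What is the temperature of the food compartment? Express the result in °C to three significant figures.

For a Carnot refrigerator COP_R = T_C/(T_H − T_C), so T_C = COP·T_H/(1 + COP).
With T_H = 302.71 K, T_C = 10 × 302.71/11.00 = 275.19 K.
Converting, 275.19 K = 2.04°C.

2.04 °C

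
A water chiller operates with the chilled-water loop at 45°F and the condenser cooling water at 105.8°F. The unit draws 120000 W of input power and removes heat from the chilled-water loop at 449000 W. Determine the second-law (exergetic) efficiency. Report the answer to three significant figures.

0.451

COP_actual = Q̇_C/Ẇ = 449000/120000 = 3.742.
In absolute terms T_C = 280.37 K and T_H = 314.15 K, so ΔT = 33.78 K.
COP_Carnot = T_C/ΔT = 280.37/33.78 = 8.300.
η_II = COP_actual/COP_Carnot = 3.742/8.300 = 0.4508.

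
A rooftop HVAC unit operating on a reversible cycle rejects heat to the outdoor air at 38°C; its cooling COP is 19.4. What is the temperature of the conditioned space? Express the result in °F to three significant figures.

72.9 °F

For a Carnot refrigerator COP_R = T_C/(T_H − T_C), so T_C = COP·T_H/(1 + COP).
With T_H = 311.15 K, T_C = 19.4 × 311.15/20.40 = 295.90 K.
Converting, 295.90 K = 72.95°F.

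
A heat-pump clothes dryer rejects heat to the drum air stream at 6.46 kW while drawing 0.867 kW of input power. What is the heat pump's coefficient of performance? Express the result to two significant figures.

7.5

The first law gives Q̇_H = Q̇_C + Ẇ, so the three rates are Q̇_C = 5.593, Q̇_H = 6.460, Ẇ = 0.8670 kW.
COP_HP = Q̇_H/Ẇ = 6.460/0.8670 = 7.451.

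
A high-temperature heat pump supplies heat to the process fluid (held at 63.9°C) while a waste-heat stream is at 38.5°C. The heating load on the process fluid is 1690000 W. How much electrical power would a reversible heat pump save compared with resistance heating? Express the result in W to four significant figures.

In absolute terms T_C = 311.65 K and T_H = 337.05 K, so ΔT = 25.40 K.
COP_Carnot = T_H/ΔT = 337.05/25.40 = 13.27.
Resistance heating needs Ẇ_res = Q̇_H = 1690000 W; the reversible heat pump needs only Ẇ_hp = Q̇_H/COP = 127400 W.
Saving = 1690000 − 127400 = 1563000 W.

1563000 W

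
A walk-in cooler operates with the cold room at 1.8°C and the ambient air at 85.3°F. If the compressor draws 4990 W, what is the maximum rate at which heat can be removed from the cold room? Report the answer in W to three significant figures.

49300 W

In absolute terms T_C = 274.95 K and T_H = 302.76 K, so ΔT = 27.81 K.
COP_Carnot = T_C/ΔT = 274.95/27.81 = 9.886.
Q̇_max = COP_Carnot × Ẇ = 9.886 × 4990 W = 49330 W.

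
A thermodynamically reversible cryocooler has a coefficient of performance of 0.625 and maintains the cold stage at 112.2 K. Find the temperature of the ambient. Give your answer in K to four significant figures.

COP_R = T_C/(T_H − T_C) gives T_H − T_C = T_C/COP.
With T_C = 112.20 K, T_H = 112.20 × (1 + 1/0.625) = 291.72 K.

291.7 K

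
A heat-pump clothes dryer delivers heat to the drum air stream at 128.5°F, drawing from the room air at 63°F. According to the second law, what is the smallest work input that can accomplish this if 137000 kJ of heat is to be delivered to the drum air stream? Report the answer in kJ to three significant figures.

In absolute terms T_C = 290.37 K and T_H = 326.76 K, so ΔT = 36.39 K.
The reversible limit is COP_HP = T_H/ΔT = 8.980, so W_min = Q_H/COP = Q_H·ΔT/T_H.
W_min = 137000 × 36.39/326.76 = 15260 kJ.

15300 kJ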